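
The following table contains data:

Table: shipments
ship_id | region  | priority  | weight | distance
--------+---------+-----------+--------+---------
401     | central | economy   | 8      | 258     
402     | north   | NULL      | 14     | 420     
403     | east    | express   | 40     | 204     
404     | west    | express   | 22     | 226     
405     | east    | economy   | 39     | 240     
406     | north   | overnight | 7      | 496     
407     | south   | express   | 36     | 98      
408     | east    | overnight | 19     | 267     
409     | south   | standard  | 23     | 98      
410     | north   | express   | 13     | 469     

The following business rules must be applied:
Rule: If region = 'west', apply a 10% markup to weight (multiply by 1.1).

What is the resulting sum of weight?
223.2

Step 1: Records with region = 'west' have total weight = 22
Step 2: Apply multiplier: 22 × 1.1 = 24.2
Step 3: Other records total: 199
Step 4: Final sum = 24.2 + 199 = 223.2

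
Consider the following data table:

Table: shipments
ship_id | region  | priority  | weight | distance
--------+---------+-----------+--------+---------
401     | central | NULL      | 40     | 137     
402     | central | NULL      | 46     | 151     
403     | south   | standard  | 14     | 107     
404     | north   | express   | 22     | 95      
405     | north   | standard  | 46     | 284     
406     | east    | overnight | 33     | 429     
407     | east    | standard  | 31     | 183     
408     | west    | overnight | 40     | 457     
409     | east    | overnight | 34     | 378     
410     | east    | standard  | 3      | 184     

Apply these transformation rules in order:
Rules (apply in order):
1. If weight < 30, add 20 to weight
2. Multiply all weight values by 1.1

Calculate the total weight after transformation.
405.9

Step 1: Apply Rule 1 - Add 20 to records with weight < 30
  - 3 records affected: 39 + (3 × 20) = 99
  - Unaffected records: 270
  - Sum after Rule 1: 369
Step 2: Apply Rule 2 - Multiply all by 1.1
  - 369 × 1.1 = 405.9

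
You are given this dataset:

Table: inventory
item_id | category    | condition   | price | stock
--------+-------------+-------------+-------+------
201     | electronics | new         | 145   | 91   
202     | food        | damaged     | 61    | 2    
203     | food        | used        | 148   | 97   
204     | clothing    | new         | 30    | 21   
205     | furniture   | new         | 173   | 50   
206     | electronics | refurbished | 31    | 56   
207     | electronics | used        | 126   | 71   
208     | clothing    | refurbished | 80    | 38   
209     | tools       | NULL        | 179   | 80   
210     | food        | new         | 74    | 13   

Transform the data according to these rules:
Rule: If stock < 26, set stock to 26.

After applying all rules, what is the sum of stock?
561

Step 1: 3 records have stock < 26
Step 2: These records originally summed to 36
Step 3: After setting to minimum: 3 × 26 = 78
Step 4: Unaffected records sum: 483
Step 5: Final sum = 78 + 483 = 561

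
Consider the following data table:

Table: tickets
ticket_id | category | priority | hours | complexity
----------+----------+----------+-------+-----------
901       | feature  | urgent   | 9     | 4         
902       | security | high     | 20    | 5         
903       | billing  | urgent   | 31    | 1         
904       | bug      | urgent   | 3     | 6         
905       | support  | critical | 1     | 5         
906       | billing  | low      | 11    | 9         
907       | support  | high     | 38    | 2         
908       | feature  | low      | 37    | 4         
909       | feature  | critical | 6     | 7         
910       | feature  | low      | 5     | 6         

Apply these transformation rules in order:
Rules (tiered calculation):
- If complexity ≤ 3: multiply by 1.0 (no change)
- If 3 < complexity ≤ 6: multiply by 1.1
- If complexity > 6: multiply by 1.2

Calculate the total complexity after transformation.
55.2

Step 1: Tier 1 (complexity ≤ 3): 2 records, sum = 3 × 1.0 = 3.0
Step 2: Tier 2 (3 < complexity ≤ 6): 6 records, sum = 30 × 1.1 = 33.0
Step 3: Tier 3 (complexity > 6): 2 records, sum = 16 × 1.2 = 19.2
Step 4: Final sum = 3.0 + 33.0 + 19.2 = 55.2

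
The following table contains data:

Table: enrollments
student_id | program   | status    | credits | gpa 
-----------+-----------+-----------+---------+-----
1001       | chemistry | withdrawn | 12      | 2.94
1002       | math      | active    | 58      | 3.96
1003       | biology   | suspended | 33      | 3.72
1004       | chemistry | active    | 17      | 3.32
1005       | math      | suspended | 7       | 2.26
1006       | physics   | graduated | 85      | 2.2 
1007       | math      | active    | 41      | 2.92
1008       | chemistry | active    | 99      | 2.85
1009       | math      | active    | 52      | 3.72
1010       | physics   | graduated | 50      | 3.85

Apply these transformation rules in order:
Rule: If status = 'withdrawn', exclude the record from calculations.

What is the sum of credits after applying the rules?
442

Step 1: Identify records where status = 'withdrawn'
Step 2: The excluded records sum to 12
Step 3: Original total credits = 454
Step 4: Remaining total = 454 - 12 = 442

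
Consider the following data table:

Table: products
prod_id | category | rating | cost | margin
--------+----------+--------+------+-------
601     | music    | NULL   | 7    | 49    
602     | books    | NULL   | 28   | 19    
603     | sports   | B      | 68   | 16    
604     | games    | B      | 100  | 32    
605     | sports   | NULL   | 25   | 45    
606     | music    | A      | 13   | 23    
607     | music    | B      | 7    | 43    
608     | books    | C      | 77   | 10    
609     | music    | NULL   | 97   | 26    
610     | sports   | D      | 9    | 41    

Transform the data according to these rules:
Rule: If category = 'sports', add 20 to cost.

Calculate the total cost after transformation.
491

Step 1: Count records where category = 'sports': 3
Step 2: Total bonus added: 3 × 20 = 60
Step 3: Original sum of cost: 431
Step 4: Final sum = 431 + 60 = 491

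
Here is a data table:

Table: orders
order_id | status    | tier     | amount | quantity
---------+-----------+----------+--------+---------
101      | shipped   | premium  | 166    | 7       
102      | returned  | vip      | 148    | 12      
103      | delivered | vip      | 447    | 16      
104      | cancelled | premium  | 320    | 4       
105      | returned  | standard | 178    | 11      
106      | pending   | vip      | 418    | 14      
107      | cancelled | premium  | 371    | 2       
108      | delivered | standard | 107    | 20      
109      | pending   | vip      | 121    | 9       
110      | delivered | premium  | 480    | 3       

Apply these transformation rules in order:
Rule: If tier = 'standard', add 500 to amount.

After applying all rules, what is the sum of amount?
3756

Step 1: Count records where tier = 'standard': 2
Step 2: Total bonus added: 2 × 500 = 1000
Step 3: Original sum of amount: 2756
Step 4: Final sum = 2756 + 1000 = 3756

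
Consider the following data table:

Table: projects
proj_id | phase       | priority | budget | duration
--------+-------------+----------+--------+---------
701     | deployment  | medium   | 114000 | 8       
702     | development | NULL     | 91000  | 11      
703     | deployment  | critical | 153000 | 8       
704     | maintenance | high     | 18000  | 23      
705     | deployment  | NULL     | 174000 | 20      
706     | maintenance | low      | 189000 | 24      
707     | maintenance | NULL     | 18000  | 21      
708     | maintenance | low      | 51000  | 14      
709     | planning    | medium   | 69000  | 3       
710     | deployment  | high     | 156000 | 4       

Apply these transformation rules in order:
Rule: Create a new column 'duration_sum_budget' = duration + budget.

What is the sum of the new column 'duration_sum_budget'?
1033136

Step 1: For each record, compute duration + budget
Example calculations:
  8 + 114000 = 114008
  11 + 91000 = 91011
  8 + 153000 = 153008
  ...
Step 2: Sum all derived values
Step 3: Total = 1033136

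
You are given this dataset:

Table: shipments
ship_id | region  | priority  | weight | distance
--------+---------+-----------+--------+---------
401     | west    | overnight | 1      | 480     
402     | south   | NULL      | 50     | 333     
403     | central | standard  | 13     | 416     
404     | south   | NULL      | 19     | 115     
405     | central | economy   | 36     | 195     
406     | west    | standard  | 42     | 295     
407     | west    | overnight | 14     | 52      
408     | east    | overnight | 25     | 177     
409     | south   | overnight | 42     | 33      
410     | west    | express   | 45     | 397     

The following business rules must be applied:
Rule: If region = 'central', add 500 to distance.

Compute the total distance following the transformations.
3493

Step 1: Count records where region = 'central': 2
Step 2: Total bonus added: 2 × 500 = 1000
Step 3: Original sum of distance: 2493
Step 4: Final sum = 2493 + 1000 = 3493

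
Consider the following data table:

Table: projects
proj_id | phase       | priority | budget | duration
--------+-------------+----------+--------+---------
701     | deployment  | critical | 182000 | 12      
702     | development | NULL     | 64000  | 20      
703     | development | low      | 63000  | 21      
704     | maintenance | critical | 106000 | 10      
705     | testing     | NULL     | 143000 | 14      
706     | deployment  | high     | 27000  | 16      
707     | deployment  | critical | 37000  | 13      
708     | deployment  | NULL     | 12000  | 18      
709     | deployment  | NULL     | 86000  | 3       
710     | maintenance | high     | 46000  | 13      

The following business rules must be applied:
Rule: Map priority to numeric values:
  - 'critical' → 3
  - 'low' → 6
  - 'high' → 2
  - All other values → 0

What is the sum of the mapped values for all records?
19

Step 1: Apply mapping to each record
Step 2: Count by status:
  'critical': 3 records × 3 = 9
  'low': 1 records × 6 = 6
  'high': 2 records × 2 = 4
Step 3: Sum all mapped values = 19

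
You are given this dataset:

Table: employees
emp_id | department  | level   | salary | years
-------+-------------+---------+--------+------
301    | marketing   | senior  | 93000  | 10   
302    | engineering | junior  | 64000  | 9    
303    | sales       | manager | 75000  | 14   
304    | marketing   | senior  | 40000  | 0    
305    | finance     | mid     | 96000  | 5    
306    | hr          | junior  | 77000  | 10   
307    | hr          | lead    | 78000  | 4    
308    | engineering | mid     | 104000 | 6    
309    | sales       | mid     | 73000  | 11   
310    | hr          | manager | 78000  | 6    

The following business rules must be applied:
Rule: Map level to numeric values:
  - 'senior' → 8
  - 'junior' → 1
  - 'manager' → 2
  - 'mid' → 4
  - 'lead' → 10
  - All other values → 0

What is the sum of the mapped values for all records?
44

Step 1: Apply mapping to each record
Step 2: Count by status:
  'senior': 2 records × 8 = 16
  'junior': 2 records × 1 = 2
  'manager': 2 records × 2 = 4
  'mid': 3 records × 4 = 12
  'lead': 1 records × 10 = 10
Step 3: Sum all mapped values = 44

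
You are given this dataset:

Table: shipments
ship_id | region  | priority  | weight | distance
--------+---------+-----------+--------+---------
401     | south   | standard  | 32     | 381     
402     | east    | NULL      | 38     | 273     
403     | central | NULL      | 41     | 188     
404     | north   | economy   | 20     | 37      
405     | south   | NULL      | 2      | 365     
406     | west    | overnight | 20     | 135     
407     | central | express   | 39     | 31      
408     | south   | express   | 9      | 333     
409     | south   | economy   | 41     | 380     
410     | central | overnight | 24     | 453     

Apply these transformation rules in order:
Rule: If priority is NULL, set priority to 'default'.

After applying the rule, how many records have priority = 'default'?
3

Step 1: Count records where priority IS NULL
Step 2: Found 3 records with NULL priority
Step 3: These records will have priority set to 'default'
Step 4: Records already having priority = 'default': 0
Step 5: Answer: 3 + 0 = 3 records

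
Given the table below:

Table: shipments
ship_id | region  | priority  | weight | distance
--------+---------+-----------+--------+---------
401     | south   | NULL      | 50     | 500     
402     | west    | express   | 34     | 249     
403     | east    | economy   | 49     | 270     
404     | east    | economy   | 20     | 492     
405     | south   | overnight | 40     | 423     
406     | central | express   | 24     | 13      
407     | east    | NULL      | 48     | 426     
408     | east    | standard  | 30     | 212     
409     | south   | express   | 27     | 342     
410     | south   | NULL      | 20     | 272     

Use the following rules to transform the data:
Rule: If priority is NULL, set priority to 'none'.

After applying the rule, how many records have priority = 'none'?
3

Step 1: Count records where priority IS NULL
Step 2: Found 3 records with NULL priority
Step 3: These records will have priority set to 'none'
Step 4: Records already having priority = 'none': 0
Step 5: Answer: 3 + 0 = 3 records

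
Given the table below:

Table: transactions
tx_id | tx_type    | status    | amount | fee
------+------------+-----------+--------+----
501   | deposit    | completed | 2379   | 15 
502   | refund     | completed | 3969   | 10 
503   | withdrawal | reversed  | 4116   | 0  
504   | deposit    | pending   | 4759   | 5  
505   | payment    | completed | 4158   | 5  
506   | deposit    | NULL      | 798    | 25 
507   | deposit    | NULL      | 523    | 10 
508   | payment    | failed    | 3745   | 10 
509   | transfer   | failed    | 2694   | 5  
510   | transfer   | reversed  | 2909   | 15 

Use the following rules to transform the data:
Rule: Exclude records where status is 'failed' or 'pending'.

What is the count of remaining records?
7

Step 1: Count records to exclude
  - 2 (failed) + 1 (pending) = 3 records
Step 2: Total records: 10
Step 3: Remaining = 10 - 3 = 7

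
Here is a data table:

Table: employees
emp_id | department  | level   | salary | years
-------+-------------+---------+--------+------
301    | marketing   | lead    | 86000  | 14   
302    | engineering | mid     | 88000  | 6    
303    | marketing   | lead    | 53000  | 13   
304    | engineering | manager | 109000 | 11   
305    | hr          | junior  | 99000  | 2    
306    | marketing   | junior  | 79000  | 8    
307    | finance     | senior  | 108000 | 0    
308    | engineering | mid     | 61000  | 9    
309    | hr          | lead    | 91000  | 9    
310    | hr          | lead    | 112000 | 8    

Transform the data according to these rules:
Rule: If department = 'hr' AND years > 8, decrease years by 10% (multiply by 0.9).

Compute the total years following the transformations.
79.1

Step 1: Find records where department = 'hr' AND years > 8
Step 2: 1 records match, summing to 9
Step 3: After multiplier: 9 × 0.9 = 8.1
Step 4: Unaffected records sum: 71
Step 5: Final sum = 8.1 + 71 = 79.1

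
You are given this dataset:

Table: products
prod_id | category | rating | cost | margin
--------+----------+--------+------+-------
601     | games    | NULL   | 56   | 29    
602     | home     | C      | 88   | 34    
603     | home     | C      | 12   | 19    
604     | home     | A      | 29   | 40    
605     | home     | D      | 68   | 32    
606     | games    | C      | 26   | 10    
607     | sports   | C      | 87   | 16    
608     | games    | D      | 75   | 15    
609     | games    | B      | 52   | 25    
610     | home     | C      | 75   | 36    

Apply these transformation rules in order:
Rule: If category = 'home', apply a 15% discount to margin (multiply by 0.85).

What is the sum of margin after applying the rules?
231.85

Step 1: Records with category = 'home' have total margin = 161
Step 2: Apply multiplier: 161 × 0.85 = 136.85
Step 3: Other records total: 95
Step 4: Final sum = 136.85 + 95 = 231.85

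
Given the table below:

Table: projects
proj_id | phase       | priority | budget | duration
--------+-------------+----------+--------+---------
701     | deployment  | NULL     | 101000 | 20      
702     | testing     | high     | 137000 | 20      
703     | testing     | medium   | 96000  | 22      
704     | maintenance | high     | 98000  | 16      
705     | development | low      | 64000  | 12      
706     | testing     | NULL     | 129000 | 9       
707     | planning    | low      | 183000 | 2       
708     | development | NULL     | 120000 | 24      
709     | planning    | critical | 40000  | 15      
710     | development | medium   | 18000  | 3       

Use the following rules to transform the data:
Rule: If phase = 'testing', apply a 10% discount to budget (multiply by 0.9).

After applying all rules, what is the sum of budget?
949800.0

Step 1: Records with phase = 'testing' have total budget = 362000
Step 2: Apply multiplier: 362000 × 0.9 = 325800.0
Step 3: Other records total: 624000
Step 4: Final sum = 325800.0 + 624000 = 949800.0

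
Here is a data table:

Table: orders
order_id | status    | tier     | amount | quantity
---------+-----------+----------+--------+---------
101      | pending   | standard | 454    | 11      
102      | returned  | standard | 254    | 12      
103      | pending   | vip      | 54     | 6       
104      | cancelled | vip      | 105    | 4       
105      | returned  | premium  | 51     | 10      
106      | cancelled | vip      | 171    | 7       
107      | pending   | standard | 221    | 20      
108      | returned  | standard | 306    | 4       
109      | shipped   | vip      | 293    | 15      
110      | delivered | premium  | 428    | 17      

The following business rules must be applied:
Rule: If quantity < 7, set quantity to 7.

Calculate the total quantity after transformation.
113

Step 1: 3 records have quantity < 7
Step 2: These records originally summed to 14
Step 3: After setting to minimum: 3 × 7 = 21
Step 4: Unaffected records sum: 92
Step 5: Final sum = 21 + 92 = 113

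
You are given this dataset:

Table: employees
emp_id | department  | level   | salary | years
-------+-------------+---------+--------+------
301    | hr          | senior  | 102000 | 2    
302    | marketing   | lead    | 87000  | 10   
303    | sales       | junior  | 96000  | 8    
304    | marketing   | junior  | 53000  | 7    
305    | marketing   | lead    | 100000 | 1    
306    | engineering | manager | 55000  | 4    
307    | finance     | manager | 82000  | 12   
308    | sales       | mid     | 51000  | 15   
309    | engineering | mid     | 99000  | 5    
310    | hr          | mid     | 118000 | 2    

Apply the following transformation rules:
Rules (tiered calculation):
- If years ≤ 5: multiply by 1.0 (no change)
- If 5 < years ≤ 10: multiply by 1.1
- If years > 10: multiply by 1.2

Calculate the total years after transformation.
73.9

Step 1: Tier 1 (years ≤ 5): 5 records, sum = 14 × 1.0 = 14.0
Step 2: Tier 2 (5 < years ≤ 10): 3 records, sum = 25 × 1.1 = 27.5
Step 3: Tier 3 (years > 10): 2 records, sum = 27 × 1.2 = 32.4
Step 4: Final sum = 14.0 + 27.5 + 32.4 = 73.9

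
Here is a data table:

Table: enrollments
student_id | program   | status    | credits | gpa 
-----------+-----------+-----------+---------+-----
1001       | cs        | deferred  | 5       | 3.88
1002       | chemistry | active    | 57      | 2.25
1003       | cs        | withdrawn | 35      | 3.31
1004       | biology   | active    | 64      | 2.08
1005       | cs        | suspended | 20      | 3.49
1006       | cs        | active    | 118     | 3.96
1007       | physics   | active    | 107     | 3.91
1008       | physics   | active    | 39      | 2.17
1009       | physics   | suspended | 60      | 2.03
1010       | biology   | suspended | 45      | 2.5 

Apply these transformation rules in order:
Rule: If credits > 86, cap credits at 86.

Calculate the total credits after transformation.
497

Step 1: 2 records have credits > 86
Step 2: These records originally summed to 225
Step 3: After capping: 2 × 86 = 172
Step 4: Unaffected records sum: 325
Step 5: Final sum = 172 + 325 = 497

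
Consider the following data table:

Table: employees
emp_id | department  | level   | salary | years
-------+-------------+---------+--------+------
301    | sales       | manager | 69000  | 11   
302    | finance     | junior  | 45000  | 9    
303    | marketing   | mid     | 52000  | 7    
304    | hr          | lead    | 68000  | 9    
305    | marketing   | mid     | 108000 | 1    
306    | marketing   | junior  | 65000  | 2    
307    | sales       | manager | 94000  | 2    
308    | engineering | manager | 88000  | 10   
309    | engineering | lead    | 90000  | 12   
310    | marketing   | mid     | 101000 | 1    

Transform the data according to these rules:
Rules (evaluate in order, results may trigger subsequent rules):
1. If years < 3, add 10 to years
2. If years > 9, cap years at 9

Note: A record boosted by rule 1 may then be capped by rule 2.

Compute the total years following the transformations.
88

Step 1: Apply rule 1 to records with years < 3
  - 4 records get bonus of 10
  - Of these, 4 records then exceed 9 and get capped
Step 2: Apply rule 2 to records with years > 9
  - 3 records (original) are capped
Step 3: Calculate final sum = 88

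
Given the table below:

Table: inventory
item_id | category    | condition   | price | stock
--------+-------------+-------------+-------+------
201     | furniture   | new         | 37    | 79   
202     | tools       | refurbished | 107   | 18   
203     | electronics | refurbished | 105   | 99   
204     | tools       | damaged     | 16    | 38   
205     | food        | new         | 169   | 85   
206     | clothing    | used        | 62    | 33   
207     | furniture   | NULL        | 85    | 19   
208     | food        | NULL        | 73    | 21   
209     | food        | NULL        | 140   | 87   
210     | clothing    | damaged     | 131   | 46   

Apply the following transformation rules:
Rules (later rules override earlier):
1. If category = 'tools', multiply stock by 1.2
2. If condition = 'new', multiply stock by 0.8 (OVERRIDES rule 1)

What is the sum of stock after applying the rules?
503.4

Step 1: Rule 2 takes priority for records with condition = 'new'
  - 2 records: 164 × 0.8 = 131.2
Step 2: Rule 1 applies to remaining records with category = 'tools'
  - 2 records: 56 × 1.2 = 67.2
Step 3: Other records unchanged: 305
Step 4: Final sum = 131.2 + 67.2 + 305 = 503.4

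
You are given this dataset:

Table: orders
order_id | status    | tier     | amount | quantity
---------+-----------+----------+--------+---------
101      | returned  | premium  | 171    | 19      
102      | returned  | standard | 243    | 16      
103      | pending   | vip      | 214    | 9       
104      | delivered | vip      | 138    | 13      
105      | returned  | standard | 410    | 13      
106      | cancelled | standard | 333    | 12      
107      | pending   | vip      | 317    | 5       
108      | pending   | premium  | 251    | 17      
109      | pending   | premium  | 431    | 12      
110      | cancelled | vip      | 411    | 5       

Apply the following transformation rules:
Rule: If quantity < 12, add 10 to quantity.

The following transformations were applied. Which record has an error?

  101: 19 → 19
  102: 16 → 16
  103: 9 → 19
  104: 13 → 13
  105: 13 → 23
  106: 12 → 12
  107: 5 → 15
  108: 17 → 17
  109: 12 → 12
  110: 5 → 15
Record 105 has an error. The correct transformed value should be 13, not 23.

Step 1: Check each record against the rule
Step 2: Record 105 has quantity = 13
Step 3: Since 13 >= 12, the bonus should not have been applied
Step 4: Correct value = 13, but claimed value = 23
Conclusion: Record 105 has the error.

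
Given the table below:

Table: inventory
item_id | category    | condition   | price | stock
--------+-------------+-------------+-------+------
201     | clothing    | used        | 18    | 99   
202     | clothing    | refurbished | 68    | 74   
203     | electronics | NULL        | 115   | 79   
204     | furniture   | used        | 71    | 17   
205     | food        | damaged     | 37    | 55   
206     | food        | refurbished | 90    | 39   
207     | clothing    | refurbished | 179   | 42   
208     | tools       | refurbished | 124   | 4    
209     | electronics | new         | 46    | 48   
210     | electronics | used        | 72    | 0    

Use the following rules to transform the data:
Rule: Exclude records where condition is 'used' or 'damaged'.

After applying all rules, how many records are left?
6

Step 1: Count records to exclude
  - 3 (used) + 1 (damaged) = 4 records
Step 2: Total records: 10
Step 3: Remaining = 10 - 4 = 6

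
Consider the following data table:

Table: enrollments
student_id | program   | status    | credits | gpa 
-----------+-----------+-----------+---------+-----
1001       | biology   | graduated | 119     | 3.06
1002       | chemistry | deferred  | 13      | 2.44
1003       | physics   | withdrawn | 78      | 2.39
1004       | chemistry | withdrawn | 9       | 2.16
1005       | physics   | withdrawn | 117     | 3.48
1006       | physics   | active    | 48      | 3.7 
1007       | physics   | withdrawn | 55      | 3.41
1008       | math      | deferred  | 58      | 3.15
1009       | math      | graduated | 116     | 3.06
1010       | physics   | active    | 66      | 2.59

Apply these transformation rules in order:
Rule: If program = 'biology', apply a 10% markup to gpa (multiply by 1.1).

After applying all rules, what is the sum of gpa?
29.75

Step 1: Records with program = 'biology' have total gpa = 3.06
Step 2: Apply multiplier: 3.06 × 1.1 = 3.37
Step 3: Other records total: 26.38
Step 4: Final sum = 3.37 + 26.38 = 29.75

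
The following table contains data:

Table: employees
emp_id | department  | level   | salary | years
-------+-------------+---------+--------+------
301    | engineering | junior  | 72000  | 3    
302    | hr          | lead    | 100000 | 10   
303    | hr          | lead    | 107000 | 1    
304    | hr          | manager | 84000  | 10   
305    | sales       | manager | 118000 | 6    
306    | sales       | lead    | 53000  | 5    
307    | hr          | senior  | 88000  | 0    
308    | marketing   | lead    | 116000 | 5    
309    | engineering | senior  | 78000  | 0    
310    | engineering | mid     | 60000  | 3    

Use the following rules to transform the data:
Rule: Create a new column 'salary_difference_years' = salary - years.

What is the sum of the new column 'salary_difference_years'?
875957

Step 1: For each record, compute salary - years
Example calculations:
  72000 - 3 = 71997
  100000 - 10 = 99990
  107000 - 1 = 106999
  ...
Step 2: Sum all derived values
Step 3: Total = 875957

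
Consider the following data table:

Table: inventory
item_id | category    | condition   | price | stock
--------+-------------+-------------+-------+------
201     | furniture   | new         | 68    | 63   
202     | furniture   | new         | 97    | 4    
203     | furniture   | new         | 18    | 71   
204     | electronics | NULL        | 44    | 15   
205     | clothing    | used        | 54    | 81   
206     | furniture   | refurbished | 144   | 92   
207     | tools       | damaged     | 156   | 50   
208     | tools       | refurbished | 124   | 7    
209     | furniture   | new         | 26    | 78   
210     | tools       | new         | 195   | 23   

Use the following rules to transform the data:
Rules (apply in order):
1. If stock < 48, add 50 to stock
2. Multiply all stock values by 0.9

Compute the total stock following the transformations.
615.6

Step 1: Apply Rule 1 - Add 50 to records with stock < 48
  - 4 records affected: 49 + (4 × 50) = 249
  - Unaffected records: 435
  - Sum after Rule 1: 684
Step 2: Apply Rule 2 - Multiply all by 0.9
  - 684 × 0.9 = 615.6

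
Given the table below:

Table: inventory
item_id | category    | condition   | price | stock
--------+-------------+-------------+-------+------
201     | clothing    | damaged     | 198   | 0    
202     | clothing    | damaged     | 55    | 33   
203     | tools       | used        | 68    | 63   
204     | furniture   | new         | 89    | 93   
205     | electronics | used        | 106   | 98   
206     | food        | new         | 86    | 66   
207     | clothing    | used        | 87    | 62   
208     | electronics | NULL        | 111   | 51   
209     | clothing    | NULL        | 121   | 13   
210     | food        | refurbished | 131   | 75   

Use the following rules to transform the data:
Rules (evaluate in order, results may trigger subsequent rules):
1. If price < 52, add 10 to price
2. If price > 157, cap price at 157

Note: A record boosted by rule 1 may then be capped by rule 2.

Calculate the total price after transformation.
1011

Step 1: Apply rule 1 to records with price < 52
  - 0 records get bonus of 10
  - Of these, 0 records then exceed 157 and get capped
Step 2: Apply rule 2 to records with price > 157
  - 1 records (original) are capped
Step 3: Calculate final sum = 1011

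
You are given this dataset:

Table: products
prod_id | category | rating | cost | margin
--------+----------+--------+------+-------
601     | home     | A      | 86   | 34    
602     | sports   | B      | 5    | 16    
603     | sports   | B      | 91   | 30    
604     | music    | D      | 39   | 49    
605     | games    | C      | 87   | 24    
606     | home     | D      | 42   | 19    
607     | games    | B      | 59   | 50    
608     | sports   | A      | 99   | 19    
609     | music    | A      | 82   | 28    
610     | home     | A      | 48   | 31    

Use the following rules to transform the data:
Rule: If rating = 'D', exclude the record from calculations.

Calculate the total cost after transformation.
557

Step 1: Identify records where rating = 'D'
Step 2: The excluded records sum to 81
Step 3: Original total cost = 638
Step 4: Remaining total = 638 - 81 = 557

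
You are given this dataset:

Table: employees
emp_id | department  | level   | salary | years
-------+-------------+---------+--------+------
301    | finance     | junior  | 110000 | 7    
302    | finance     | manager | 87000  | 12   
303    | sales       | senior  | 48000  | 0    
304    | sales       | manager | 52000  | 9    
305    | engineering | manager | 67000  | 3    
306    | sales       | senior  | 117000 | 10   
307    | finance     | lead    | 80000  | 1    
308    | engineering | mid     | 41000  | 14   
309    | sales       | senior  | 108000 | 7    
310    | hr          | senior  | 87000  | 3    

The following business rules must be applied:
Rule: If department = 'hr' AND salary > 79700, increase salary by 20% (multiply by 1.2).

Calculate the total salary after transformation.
814400.0

Step 1: Find records where department = 'hr' AND salary > 79700
Step 2: 1 records match, summing to 87000
Step 3: After multiplier: 87000 × 1.2 = 104400.0
Step 4: Unaffected records sum: 710000
Step 5: Final sum = 104400.0 + 710000 = 814400.0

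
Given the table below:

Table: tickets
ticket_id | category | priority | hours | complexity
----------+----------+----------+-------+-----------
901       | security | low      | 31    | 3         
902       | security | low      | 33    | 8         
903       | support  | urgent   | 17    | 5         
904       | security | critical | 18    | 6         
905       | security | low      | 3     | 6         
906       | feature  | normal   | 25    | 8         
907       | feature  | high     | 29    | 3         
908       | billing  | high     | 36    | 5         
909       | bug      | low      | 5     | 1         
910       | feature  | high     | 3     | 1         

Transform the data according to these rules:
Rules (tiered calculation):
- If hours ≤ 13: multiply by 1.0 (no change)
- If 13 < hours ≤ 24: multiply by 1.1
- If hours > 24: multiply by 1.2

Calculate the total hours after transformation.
234.3

Step 1: Tier 1 (hours ≤ 13): 3 records, sum = 11 × 1.0 = 11.0
Step 2: Tier 2 (13 < hours ≤ 24): 2 records, sum = 35 × 1.1 = 38.5
Step 3: Tier 3 (hours > 24): 5 records, sum = 154 × 1.2 = 184.8
Step 4: Final sum = 11.0 + 38.5 + 184.8 = 234.3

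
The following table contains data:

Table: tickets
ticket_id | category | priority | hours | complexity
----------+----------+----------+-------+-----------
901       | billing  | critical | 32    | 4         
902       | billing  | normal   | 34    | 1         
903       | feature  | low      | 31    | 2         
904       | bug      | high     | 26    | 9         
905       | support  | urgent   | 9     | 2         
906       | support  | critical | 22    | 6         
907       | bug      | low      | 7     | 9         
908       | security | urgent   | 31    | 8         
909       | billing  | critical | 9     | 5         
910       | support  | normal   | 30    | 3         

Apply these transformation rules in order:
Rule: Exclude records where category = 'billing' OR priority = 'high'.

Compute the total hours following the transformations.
130

Step 1: Find records where category = 'billing' OR priority = 'high'
Step 2: 4 records match, summing to 101
Step 3: Original sum: 231
Step 4: Remaining sum = 231 - 101 = 130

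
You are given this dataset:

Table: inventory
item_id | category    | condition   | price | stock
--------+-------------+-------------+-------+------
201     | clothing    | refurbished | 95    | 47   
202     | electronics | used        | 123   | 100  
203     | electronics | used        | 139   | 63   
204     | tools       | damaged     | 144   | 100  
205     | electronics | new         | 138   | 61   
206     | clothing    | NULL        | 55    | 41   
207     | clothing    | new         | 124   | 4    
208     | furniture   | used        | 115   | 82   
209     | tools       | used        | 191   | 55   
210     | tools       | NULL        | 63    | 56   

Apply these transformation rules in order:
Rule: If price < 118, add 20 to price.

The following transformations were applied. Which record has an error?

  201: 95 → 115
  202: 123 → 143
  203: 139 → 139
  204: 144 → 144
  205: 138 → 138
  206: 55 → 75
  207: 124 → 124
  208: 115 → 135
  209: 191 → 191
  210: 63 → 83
Record 202 has an error. The correct transformed value should be 123, not 143.

Step 1: Check each record against the rule
Step 2: Record 202 has price = 123
Step 3: Since 123 >= 118, the bonus should not have been applied
Step 4: Correct value = 123, but claimed value = 143
Conclusion: Record 202 has the error.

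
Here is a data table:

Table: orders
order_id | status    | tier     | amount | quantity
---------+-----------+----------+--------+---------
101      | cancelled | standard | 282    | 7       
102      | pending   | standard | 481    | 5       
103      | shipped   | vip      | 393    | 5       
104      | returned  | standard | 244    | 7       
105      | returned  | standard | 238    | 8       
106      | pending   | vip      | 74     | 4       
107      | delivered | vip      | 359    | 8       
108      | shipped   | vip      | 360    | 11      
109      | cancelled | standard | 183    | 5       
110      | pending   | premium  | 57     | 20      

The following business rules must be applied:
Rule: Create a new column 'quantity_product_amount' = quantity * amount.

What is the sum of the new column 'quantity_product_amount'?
19139

Step 1: For each record, compute quantity * amount
Example calculations:
  7 * 282 = 1974
  5 * 481 = 2405
  5 * 393 = 1965
  ...
Step 2: Sum all derived values
Step 3: Total = 19139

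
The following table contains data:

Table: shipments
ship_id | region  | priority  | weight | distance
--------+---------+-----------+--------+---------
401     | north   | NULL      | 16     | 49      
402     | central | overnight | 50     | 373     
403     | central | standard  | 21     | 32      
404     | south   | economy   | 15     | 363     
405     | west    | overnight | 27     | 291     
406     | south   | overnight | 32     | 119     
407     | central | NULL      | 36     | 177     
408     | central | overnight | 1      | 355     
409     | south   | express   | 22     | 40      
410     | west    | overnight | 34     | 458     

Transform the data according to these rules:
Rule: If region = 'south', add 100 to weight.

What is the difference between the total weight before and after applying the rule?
300

Step 1: Original sum of weight = 254
Step 2: 3 records have region = 'south'
Step 3: Each affected record changes by 100
Step 4: Total change = 3 × 100 = 300
Step 5: New sum = 254 + 300 = 554
Step 6: Difference = |554 - 254| = 300
        (Sum increased by 300)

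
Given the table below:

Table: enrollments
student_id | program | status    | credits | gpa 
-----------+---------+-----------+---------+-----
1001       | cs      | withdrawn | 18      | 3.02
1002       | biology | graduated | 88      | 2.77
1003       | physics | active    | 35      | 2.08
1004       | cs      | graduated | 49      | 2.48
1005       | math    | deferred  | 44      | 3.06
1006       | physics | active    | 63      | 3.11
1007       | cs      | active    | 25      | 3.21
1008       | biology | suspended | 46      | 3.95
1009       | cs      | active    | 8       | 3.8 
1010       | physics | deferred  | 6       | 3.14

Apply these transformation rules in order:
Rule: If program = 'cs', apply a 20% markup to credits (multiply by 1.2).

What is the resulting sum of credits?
402.0

Step 1: Records with program = 'cs' have total credits = 100
Step 2: Apply multiplier: 100 × 1.2 = 120.0
Step 3: Other records total: 282
Step 4: Final sum = 120.0 + 282 = 402.0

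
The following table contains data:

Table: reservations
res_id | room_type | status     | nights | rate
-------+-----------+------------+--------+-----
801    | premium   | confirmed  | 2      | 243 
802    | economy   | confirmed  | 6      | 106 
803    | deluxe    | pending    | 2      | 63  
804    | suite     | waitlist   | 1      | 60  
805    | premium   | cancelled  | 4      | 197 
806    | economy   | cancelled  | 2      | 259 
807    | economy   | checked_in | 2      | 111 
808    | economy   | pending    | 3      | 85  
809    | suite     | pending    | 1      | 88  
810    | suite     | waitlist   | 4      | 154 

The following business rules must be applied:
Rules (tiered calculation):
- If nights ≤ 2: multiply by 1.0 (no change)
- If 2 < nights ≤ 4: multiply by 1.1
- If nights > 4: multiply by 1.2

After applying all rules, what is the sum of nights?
29.3

Step 1: Tier 1 (nights ≤ 2): 6 records, sum = 10 × 1.0 = 10.0
Step 2: Tier 2 (2 < nights ≤ 4): 3 records, sum = 11 × 1.1 = 12.1
Step 3: Tier 3 (nights > 4): 1 records, sum = 6 × 1.2 = 7.2
Step 4: Final sum = 10.0 + 12.1 + 7.2 = 29.3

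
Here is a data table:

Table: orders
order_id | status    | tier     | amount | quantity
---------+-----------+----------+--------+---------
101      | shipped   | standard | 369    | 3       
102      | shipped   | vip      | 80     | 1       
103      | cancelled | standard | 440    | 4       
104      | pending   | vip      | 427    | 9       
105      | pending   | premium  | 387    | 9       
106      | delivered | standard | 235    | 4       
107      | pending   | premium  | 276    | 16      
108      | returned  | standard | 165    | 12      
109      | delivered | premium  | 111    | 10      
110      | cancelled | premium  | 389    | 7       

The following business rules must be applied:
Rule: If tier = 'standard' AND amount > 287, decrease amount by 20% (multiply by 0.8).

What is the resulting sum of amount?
2717.2

Step 1: Find records where tier = 'standard' AND amount > 287
Step 2: 2 records match, summing to 809
Step 3: After multiplier: 809 × 0.8 = 647.2
Step 4: Unaffected records sum: 2070
Step 5: Final sum = 647.2 + 2070 = 2717.2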